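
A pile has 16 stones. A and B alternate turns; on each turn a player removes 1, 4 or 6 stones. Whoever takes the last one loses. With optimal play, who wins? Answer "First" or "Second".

Second

Mark each pile size as W (mover wins) or L (mover loses):
i:   0  1  2  3  4  5  6  7  8  9 10 11 12 13 14 15 16
     W  L  W  L  W  W  L  W  L  W  W  L  W  L  W  W  L
Position 16 is L, so the second player wins.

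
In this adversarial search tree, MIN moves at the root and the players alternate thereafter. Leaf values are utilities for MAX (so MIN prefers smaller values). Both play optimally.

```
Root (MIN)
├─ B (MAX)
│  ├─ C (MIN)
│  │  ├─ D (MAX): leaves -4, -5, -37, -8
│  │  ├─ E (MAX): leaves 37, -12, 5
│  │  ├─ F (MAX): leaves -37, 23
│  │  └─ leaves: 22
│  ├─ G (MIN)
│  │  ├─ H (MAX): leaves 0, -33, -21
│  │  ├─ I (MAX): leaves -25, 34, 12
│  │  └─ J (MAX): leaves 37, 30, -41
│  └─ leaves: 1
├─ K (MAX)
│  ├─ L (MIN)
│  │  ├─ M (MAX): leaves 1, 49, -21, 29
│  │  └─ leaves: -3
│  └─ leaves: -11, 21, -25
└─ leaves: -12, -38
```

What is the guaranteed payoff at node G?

0

H: max(0, -33, -21) = 0
I: max(-25, 34, 12) = 34
J: max(37, 30, -41) = 37
G: min(0, 34, 37) = 0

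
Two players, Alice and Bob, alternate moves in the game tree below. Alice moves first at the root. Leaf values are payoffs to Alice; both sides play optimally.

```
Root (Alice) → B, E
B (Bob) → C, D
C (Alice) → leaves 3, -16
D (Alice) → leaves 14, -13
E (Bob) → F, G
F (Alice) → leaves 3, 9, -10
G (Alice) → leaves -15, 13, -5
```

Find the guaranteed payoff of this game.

9

C (Alice): max(3, -16) = 3
D (Alice): max(14, -13) = 14
B (Bob): min(3, 14) = 3
F (Alice): max(3, 9, -10) = 9
G (Alice): max(-15, 13, -5) = 13
E (Bob): min(9, 13) = 9
Root (Alice): max(3, 9) = 9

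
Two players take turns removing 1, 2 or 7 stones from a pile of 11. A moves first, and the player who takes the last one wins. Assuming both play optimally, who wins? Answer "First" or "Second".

Mark each pile size as W (mover wins) or L (mover loses):
i:   0  1  2  3  4  5  6  7  8  9 10 11
     L  W  W  L  W  W  L  W  W  L  W  W
Position 11 is W, so the first player wins.

First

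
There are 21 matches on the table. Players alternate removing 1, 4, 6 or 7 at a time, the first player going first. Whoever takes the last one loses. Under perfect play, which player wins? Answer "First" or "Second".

Compute winning (W) and losing (L) positions by backward induction:
i:   0  1  2  3  4  5  6  7  8  9 10 11 12 13 14 15 16 17 18 19 20 21
     W  L  W  L  W  W  L  W  W  W  W  L  W  W  L  W  L  W  W  L  W  W
Position 21 is W, so the first player wins.

First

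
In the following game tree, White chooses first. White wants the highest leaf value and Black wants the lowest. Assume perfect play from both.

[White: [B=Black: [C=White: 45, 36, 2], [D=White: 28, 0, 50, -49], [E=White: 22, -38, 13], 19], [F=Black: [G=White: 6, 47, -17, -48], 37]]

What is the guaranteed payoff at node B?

19

C: max(45, 36, 2) = 45
D: max(28, 0, 50, -49) = 50
E: max(22, -38, 13) = 22
B: min(45, 50, 22, 19) = 19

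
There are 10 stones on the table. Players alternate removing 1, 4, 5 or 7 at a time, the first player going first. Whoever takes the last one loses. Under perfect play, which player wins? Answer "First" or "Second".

i:   0  1  2  3  4  5  6  7  8  9 10
     W  L  W  L  W  W  W  W  W  L  W
Position 10 is W, so the first player wins.

First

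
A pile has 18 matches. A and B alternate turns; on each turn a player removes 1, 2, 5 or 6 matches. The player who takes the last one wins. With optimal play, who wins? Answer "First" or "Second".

W/L table (W = player to move can force a win):
i:   0  1  2  3  4  5  6  7  8  9 10 11 12 13 14 15 16 17 18
     L  W  W  L  W  W  W  L  W  W  L  W  W  W  L  W  W  L  W
Position 18 is W, so the first player wins.

First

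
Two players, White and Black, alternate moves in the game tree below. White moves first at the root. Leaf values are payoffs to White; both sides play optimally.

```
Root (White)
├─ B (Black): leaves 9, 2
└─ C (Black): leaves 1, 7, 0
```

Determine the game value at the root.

2

B (Black): min(9, 2) = 2
C (Black): min(1, 7, 0) = 0
Root (White): max(2, 0) = 2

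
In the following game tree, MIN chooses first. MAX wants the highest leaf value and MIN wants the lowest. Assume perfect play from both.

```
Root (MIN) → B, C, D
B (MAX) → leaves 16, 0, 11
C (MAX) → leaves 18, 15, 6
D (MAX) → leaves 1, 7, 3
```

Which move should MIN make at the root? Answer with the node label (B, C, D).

B (MAX): max(16, 0, 11) = 16
C (MAX): max(18, 15, 6) = 18
D (MAX): max(1, 7, 3) = 7
Root (MIN): min(16, 18, 7) = 7
MIN picks the child with the lowest value: D (value 7).

D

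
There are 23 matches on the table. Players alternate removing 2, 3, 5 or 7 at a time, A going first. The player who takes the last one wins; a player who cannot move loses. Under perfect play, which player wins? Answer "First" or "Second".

Compute winning (W) and losing (L) positions by backward induction:
i:   0  1  2  3  4  5  6  7  8  9 10 11 12 13 14 15 16 17 18 19 20 21 22 23
     L  L  W  W  W  W  W  W  W  L  L  W  W  W  W  W  W  W  L  L  W  W  W  W
Position 23 is W, so the first player wins.

First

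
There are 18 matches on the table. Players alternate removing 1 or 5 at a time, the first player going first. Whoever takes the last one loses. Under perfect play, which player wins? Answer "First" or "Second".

Compute winning (W) and losing (L) positions by backward induction:
i:   0  1  2  3  4  5  6  7  8  9 10 11 12 13 14 15 16 17 18
     W  L  W  L  W  L  W  L  W  L  W  L  W  L  W  L  W  L  W
Position 18 is W, so the first player wins.

First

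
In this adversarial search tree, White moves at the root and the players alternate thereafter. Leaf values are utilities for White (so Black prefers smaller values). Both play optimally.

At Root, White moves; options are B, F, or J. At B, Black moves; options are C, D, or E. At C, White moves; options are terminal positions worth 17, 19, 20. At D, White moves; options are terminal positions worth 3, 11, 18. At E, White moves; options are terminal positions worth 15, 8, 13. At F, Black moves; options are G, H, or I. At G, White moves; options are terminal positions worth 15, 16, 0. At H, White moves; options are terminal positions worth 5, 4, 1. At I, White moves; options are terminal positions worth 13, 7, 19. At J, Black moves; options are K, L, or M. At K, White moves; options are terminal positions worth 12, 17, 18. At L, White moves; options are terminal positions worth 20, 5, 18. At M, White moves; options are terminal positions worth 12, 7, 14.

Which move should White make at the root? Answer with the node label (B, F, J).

B

C (White): max(17, 19, 20) = 20
D (White): max(3, 11, 18) = 18
E (White): max(15, 8, 13) = 15
B (Black): min(20, 18, 15) = 15
G (White): max(15, 16, 0) = 16
H (White): max(5, 4, 1) = 5
I (White): max(13, 7, 19) = 19
F (Black): min(16, 5, 19) = 5
K (White): max(12, 17, 18) = 18
L (White): max(20, 5, 18) = 20
M (White): max(12, 7, 14) = 14
J (Black): min(18, 20, 14) = 14
Root (White): max(15, 5, 14) = 15
White picks the child with the highest value: B (value 15).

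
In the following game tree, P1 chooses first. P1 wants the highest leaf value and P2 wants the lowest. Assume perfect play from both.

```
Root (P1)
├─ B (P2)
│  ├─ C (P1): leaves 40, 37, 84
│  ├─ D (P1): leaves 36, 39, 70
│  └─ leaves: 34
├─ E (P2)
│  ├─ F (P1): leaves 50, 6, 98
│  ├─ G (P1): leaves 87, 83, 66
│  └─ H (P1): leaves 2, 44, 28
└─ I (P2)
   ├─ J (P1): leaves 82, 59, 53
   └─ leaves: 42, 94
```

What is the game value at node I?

42

J: max(82, 59, 53) = 82
I: min(82, 42, 94) = 42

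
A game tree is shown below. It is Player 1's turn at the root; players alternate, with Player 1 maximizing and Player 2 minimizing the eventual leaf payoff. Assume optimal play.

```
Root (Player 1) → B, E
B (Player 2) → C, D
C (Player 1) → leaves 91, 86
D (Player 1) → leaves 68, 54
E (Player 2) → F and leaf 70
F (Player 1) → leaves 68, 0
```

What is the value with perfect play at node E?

F: max(68, 0) = 68
E: min(68, 70) = 68

68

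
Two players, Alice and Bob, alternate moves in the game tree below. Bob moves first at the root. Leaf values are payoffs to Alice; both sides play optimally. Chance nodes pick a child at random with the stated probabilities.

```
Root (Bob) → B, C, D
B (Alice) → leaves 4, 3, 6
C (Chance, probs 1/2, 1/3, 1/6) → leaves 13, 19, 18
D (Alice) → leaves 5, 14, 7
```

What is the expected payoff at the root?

6

B (Alice): max(4, 3, 6) = 6
C (Chance): 1/2·13 + 1/3·19 + 1/6·18 = 15.83
D (Alice): max(5, 14, 7) = 14
Root (Bob): min(6, 15.83, 14) = 6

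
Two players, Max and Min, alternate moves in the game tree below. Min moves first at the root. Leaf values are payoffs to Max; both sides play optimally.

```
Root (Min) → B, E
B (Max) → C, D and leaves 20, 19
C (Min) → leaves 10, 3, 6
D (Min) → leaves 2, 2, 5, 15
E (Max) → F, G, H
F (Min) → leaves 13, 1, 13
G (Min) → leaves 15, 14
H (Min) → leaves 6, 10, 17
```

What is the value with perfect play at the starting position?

14

C (Min): min(10, 3, 6) = 3
D (Min): min(2, 2, 5, 15) = 2
B (Max): max(3, 2, 20, 19) = 20
F (Min): min(13, 1, 13) = 1
G (Min): min(15, 14) = 14
H (Min): min(6, 10, 17) = 6
E (Max): max(1, 14, 6) = 14
Root (Min): min(20, 14) = 14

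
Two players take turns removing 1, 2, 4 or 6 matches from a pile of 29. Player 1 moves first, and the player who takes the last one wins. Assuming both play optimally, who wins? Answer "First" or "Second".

First

Compute winning (W) and losing (L) positions by backward induction:
i:   0  1  2  3  4  5  6  7  8  9 10 11 12 13 14 15 16 17 18 19 20 21 22 23 24 25 26 27 28 29
     L  W  W  L  W  W  W  W  L  W  W  L  W  W  W  W  L  W  W  L  W  W  W  W  L  W  W  L  W  W
Position 29 is W, so the first player wins.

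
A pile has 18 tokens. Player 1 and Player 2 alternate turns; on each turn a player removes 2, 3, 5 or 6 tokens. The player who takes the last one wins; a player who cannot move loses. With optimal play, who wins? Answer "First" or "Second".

Compute winning (W) and losing (L) positions by backward induction:
i:   0  1  2  3  4  5  6  7  8  9 10 11 12 13 14 15 16 17 18
     L  L  W  W  W  W  W  W  L  L  W  W  W  W  W  W  L  L  W
Position 18 is W, so the first player wins.

First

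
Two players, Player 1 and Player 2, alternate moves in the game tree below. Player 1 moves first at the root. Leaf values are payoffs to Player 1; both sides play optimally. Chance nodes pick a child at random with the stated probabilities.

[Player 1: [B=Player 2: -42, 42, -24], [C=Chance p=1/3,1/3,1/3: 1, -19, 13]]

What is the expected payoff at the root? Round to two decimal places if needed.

-1.67

B (Player 2): min(-42, 42, -24) = -42
C (Chance): 1/3·1 + 1/3·-19 + 1/3·13 = -1.67
Root (Player 1): max(-42, -1.67) = -1.67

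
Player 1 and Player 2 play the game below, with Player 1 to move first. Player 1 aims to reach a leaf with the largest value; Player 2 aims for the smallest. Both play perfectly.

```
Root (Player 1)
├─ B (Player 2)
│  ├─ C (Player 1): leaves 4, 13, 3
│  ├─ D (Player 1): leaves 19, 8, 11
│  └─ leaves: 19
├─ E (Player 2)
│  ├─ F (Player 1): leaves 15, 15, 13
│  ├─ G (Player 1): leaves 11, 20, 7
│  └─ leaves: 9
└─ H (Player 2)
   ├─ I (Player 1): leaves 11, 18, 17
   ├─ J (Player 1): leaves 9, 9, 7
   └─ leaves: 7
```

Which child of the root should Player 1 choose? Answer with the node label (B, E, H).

B

C (Player 1): max(4, 13, 3) = 13
D (Player 1): max(19, 8, 11) = 19
B (Player 2): min(13, 19, 19) = 13
F (Player 1): max(15, 15, 13) = 15
G (Player 1): max(11, 20, 7) = 20
E (Player 2): min(15, 20, 9) = 9
I (Player 1): max(11, 18, 17) = 18
J (Player 1): max(9, 9, 7) = 9
H (Player 2): min(18, 9, 7) = 7
Root (Player 1): max(13, 9, 7) = 13
Player 1 picks the child with the highest value: B (value 13).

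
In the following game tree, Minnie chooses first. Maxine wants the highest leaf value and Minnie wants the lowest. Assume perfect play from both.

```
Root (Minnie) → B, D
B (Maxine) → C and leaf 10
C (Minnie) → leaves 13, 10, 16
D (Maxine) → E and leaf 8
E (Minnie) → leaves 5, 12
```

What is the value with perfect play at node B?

10

C: min(13, 10, 16) = 10
B: max(10, 10) = 10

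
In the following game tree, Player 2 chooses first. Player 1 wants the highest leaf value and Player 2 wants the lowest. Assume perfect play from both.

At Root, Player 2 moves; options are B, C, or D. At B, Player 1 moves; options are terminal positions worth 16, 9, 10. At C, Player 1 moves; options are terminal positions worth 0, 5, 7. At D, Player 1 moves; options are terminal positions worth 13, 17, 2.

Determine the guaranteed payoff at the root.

B (Player 1): max(16, 9, 10) = 16
C (Player 1): max(0, 5, 7) = 7
D (Player 1): max(13, 17, 2) = 17
Root (Player 2): min(16, 7, 17) = 7

7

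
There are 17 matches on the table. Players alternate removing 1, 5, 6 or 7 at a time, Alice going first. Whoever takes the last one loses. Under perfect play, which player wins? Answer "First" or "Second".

Second

i:   0  1  2  3  4  5  6  7  8  9 10 11 12 13 14 15 16 17
     W  L  W  L  W  L  W  W  W  W  W  W  W  L  W  L  W  L
Position 17 is L, so the second player wins.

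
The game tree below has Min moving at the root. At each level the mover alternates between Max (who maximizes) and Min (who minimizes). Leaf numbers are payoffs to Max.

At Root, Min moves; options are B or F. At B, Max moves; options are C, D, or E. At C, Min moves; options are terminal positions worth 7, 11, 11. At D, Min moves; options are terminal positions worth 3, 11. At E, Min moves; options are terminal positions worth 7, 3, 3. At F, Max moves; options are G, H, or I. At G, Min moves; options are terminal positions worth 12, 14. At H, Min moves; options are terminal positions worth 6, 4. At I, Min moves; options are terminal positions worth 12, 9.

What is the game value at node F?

G: min(12, 14) = 12
H: min(6, 4) = 4
I: min(12, 9) = 9
F: max(12, 4, 9) = 12

12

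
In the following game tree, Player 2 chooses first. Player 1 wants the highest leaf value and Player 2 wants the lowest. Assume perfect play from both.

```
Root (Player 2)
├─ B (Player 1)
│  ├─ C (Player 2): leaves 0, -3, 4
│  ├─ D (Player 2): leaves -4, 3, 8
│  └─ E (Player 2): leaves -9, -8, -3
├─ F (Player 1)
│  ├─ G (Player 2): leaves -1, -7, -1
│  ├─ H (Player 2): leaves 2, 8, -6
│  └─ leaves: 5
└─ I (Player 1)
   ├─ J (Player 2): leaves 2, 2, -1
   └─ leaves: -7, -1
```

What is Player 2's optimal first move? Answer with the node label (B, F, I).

B

C (Player 2): min(0, -3, 4) = -3
D (Player 2): min(-4, 3, 8) = -4
E (Player 2): min(-9, -8, -3) = -9
B (Player 1): max(-3, -4, -9) = -3
G (Player 2): min(-1, -7, -1) = -7
H (Player 2): min(2, 8, -6) = -6
F (Player 1): max(-7, -6, 5) = 5
J (Player 2): min(2, 2, -1) = -1
I (Player 1): max(-1, -7, -1) = -1
Root (Player 2): min(-3, 5, -1) = -3
Player 2 picks the child with the lowest value: B (value -3).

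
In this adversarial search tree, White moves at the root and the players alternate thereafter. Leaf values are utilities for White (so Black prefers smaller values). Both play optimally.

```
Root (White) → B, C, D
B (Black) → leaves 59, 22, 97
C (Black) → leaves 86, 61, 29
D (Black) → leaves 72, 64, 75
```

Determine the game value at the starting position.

B (Black): min(59, 22, 97) = 22
C (Black): min(86, 61, 29) = 29
D (Black): min(72, 64, 75) = 64
Root (White): max(22, 29, 64) = 64

64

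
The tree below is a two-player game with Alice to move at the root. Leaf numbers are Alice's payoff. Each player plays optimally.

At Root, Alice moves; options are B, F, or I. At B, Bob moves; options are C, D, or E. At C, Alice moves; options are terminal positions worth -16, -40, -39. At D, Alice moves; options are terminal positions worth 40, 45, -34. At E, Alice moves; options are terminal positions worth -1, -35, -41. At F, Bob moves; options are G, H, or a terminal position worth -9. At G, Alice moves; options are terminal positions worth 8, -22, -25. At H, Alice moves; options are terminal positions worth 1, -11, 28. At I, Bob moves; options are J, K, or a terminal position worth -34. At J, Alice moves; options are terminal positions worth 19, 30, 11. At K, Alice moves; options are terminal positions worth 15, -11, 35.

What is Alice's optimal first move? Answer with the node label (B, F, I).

F

C (Alice): max(-16, -40, -39) = -16
D (Alice): max(40, 45, -34) = 45
E (Alice): max(-1, -35, -41) = -1
B (Bob): min(-16, 45, -1) = -16
G (Alice): max(8, -22, -25) = 8
H (Alice): max(1, -11, 28) = 28
F (Bob): min(8, 28, -9) = -9
J (Alice): max(19, 30, 11) = 30
K (Alice): max(15, -11, 35) = 35
I (Bob): min(30, 35, -34) = -34
Root (Alice): max(-16, -9, -34) = -9
Alice picks the child with the highest value: F (value -9).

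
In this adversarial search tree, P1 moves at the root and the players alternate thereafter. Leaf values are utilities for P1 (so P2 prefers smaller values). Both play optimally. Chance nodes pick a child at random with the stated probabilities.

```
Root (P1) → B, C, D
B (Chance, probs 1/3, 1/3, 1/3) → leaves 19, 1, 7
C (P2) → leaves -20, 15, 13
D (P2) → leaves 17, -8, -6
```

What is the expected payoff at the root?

B (Chance): 1/3·19 + 1/3·1 + 1/3·7 = 9
C (P2): min(-20, 15, 13) = -20
D (P2): min(17, -8, -6) = -8
Root (P1): max(9, -20, -8) = 9

9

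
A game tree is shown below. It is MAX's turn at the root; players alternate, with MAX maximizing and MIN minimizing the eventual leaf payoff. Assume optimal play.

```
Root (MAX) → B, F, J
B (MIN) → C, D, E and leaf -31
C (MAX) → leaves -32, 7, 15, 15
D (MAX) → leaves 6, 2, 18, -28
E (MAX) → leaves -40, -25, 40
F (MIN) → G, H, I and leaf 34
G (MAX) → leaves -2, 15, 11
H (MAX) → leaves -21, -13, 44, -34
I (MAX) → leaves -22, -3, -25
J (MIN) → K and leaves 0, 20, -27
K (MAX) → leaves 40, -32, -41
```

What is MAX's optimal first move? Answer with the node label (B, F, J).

F

C (MAX): max(-32, 7, 15, 15) = 15
D (MAX): max(6, 2, 18, -28) = 18
E (MAX): max(-40, -25, 40) = 40
B (MIN): min(15, 18, 40, -31) = -31
G (MAX): max(-2, 15, 11) = 15
H (MAX): max(-21, -13, 44, -34) = 44
I (MAX): max(-22, -3, -25) = -3
F (MIN): min(15, 44, -3, 34) = -3
K (MAX): max(40, -32, -41) = 40
J (MIN): min(40, 0, 20, -27) = -27
Root (MAX): max(-31, -3, -27) = -3
MAX picks the child with the highest value: F (value -3).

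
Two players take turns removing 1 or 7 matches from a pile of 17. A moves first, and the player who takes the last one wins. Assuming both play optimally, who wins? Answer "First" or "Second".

First

Mark each pile size as W (mover wins) or L (mover loses):
i:   0  1  2  3  4  5  6  7  8  9 10 11 12 13 14 15 16 17
     L  W  L  W  L  W  L  W  L  W  L  W  L  W  L  W  L  W
Position 17 is W, so the first player wins.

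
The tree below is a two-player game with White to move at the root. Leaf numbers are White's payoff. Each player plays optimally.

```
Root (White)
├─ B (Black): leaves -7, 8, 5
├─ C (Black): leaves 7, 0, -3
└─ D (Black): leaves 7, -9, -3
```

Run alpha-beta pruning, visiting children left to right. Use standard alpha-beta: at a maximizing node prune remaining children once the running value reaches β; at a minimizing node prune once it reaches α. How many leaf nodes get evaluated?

B [α=-∞,β=+∞]: v=-7
C [α=-7,β=+∞]: v=-3
D [α=-3,β=+∞]: v=-9 after child 2 ≤ α → α-cutoff, skip 1
Root [α=-∞,β=+∞]: v=-3
Leaves evaluated: 8 of 9.

8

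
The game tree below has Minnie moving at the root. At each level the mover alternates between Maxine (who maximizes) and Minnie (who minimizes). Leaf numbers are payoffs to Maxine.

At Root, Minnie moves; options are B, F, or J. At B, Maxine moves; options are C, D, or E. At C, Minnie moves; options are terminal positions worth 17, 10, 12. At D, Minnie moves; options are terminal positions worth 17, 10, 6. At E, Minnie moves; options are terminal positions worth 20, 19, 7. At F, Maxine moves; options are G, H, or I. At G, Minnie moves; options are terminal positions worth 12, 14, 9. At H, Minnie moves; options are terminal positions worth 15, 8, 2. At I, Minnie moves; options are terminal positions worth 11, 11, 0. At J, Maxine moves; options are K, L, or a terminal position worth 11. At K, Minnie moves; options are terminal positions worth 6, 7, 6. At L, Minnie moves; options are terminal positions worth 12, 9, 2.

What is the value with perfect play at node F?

9

G: min(12, 14, 9) = 9
H: min(15, 8, 2) = 2
I: min(11, 11, 0) = 0
F: max(9, 2, 0) = 9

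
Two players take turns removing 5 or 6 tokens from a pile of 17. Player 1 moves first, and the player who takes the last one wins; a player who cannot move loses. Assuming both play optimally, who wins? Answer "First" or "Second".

Mark each pile size as W (mover wins) or L (mover loses):
i:   0  1  2  3  4  5  6  7  8  9 10 11 12 13 14 15 16 17
     L  L  L  L  L  W  W  W  W  W  W  L  L  L  L  L  W  W
Position 17 is W, so the first player wins.

First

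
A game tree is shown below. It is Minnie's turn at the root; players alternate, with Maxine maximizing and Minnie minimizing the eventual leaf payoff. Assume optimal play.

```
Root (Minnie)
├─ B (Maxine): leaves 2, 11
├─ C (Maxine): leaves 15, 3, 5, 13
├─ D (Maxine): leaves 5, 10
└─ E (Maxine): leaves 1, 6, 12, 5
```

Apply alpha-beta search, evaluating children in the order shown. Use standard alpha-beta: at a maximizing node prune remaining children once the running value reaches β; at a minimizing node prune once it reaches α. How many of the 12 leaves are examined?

8

B [α=-∞,β=+∞]: v=11
C [α=-∞,β=11]: v=15 after child 1 ≥ β → β-cutoff, skip 3
D [α=-∞,β=11]: v=10
E [α=-∞,β=10]: v=12 after child 3 ≥ β → β-cutoff, skip 1
Root [α=-∞,β=+∞]: v=10
Leaves evaluated: 8 of 12.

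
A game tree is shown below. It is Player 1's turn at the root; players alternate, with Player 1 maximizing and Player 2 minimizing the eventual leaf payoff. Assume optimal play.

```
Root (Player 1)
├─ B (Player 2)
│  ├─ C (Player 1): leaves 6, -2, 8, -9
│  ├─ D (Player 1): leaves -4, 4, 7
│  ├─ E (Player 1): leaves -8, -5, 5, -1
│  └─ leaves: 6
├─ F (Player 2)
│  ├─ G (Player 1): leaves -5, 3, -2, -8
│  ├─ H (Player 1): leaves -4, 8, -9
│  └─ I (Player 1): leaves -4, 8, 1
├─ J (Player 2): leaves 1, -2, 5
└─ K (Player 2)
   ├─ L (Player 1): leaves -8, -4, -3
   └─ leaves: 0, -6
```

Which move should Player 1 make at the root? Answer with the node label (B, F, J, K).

C (Player 1): max(6, -2, 8, -9) = 8
D (Player 1): max(-4, 4, 7) = 7
E (Player 1): max(-8, -5, 5, -1) = 5
B (Player 2): min(8, 7, 5, 6) = 5
G (Player 1): max(-5, 3, -2, -8) = 3
H (Player 1): max(-4, 8, -9) = 8
I (Player 1): max(-4, 8, 1) = 8
F (Player 2): min(3, 8, 8) = 3
J (Player 2): min(1, -2, 5) = -2
L (Player 1): max(-8, -4, -3) = -3
K (Player 2): min(-3, 0, -6) = -6
Root (Player 1): max(5, 3, -2, -6) = 5
Player 1 picks the child with the highest value: B (value 5).

B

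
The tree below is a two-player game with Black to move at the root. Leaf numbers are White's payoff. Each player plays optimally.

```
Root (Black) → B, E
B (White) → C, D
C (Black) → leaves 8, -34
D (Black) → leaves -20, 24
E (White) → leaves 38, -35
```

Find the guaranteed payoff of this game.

-20

C (Black): min(8, -34) = -34
D (Black): min(-20, 24) = -20
B (White): max(-34, -20) = -20
E (White): max(38, -35) = 38
Root (Black): min(-20, 38) = -20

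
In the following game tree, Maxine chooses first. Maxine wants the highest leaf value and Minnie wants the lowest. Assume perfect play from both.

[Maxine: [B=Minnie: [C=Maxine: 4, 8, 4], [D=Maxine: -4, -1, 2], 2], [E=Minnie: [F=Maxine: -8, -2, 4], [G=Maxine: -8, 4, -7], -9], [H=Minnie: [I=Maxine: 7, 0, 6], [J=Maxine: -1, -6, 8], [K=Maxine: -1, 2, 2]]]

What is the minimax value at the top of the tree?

2

C (Maxine): max(4, 8, 4) = 8
D (Maxine): max(-4, -1, 2) = 2
B (Minnie): min(8, 2, 2) = 2
F (Maxine): max(-8, -2, 4) = 4
G (Maxine): max(-8, 4, -7) = 4
E (Minnie): min(4, 4, -9) = -9
I (Maxine): max(7, 0, 6) = 7
J (Maxine): max(-1, -6, 8) = 8
K (Maxine): max(-1, 2, 2) = 2
H (Minnie): min(7, 8, 2) = 2
Root (Maxine): max(2, -9, 2) = 2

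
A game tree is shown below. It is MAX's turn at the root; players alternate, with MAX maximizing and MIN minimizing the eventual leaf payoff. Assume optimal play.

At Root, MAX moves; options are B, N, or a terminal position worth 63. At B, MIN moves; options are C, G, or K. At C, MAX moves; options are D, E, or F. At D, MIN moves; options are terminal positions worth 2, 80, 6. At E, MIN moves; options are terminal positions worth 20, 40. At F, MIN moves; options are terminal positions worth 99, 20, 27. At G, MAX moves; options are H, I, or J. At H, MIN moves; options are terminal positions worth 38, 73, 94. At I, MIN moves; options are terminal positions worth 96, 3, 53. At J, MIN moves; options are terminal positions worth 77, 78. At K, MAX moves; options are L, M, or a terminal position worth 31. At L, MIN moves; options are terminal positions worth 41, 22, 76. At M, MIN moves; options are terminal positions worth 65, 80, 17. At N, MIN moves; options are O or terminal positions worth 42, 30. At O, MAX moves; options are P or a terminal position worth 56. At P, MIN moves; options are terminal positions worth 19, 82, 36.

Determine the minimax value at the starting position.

D (MIN): min(2, 80, 6) = 2
E (MIN): min(20, 40) = 20
F (MIN): min(99, 20, 27) = 20
C (MAX): max(2, 20, 20) = 20
H (MIN): min(38, 73, 94) = 38
I (MIN): min(96, 3, 53) = 3
J (MIN): min(77, 78) = 77
G (MAX): max(38, 3, 77) = 77
L (MIN): min(41, 22, 76) = 22
M (MIN): min(65, 80, 17) = 17
K (MAX): max(22, 17, 31) = 31
B (MIN): min(20, 77, 31) = 20
P (MIN): min(19, 82, 36) = 19
O (MAX): max(19, 56) = 56
N (MIN): min(56, 42, 30) = 30
Root (MAX): max(20, 30, 63) = 63

63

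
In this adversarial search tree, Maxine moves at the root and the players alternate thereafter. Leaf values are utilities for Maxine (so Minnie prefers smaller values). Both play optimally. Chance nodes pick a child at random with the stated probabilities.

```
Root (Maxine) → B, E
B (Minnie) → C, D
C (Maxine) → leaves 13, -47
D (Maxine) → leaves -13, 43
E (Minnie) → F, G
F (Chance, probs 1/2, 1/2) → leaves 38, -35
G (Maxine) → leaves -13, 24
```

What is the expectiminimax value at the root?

13

C (Maxine): max(13, -47) = 13
D (Maxine): max(-13, 43) = 43
B (Minnie): min(13, 43) = 13
F (Chance): 1/2·38 + 1/2·-35 = 1.5
G (Maxine): max(-13, 24) = 24
E (Minnie): min(1.5, 24) = 1.5
Root (Maxine): max(13, 1.5) = 13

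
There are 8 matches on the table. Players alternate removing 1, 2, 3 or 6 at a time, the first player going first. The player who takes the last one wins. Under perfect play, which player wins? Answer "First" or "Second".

i:   0  1  2  3  4  5  6  7  8
     L  W  W  W  L  W  W  W  L
Position 8 is L, so the second player wins.

Second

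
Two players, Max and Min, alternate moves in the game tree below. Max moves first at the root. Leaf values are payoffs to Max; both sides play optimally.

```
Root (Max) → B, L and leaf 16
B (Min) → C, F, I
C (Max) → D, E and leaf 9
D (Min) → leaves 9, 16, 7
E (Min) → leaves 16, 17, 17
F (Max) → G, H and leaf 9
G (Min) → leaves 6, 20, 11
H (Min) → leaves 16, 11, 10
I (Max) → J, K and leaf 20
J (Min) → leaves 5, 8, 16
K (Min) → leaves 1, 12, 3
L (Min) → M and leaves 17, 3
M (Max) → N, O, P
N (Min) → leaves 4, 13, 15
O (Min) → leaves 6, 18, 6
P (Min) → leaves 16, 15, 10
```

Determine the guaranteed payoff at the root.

16

D (Min): min(9, 16, 7) = 7
E (Min): min(16, 17, 17) = 16
C (Max): max(7, 16, 9) = 16
G (Min): min(6, 20, 11) = 6
H (Min): min(16, 11, 10) = 10
F (Max): max(6, 10, 9) = 10
J (Min): min(5, 8, 16) = 5
K (Min): min(1, 12, 3) = 1
I (Max): max(5, 1, 20) = 20
B (Min): min(16, 10, 20) = 10
N (Min): min(4, 13, 15) = 4
O (Min): min(6, 18, 6) = 6
P (Min): min(16, 15, 10) = 10
M (Max): max(4, 6, 10) = 10
L (Min): min(10, 17, 3) = 3
Root (Max): max(10, 3, 16) = 16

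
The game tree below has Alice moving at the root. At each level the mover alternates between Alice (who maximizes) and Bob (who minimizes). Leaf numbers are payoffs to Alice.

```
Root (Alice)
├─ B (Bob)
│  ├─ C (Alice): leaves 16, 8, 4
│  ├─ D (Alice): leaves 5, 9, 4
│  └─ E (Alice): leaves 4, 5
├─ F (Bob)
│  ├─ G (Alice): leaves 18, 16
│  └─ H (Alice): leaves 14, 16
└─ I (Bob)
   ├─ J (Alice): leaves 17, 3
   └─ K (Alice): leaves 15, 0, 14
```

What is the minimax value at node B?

C: max(16, 8, 4) = 16
D: max(5, 9, 4) = 9
E: max(4, 5) = 5
B: min(16, 9, 5) = 5

5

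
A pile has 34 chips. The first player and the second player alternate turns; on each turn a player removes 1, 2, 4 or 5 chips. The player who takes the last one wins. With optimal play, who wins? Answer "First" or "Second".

Mark each pile size as W (mover wins) or L (mover loses):
i:   0  1  2  3  4  5  6  7  8  9 10 11 12 13 14 15 16 17 18 19 20 21 22 23 24 25 26 27 28 29 30 31 32 33 34
     L  W  W  L  W  W  L  W  W  L  W  W  L  W  W  L  W  W  L  W  W  L  W  W  L  W  W  L  W  W  L  W  W  L  W
Position 34 is W, so the first player wins.

First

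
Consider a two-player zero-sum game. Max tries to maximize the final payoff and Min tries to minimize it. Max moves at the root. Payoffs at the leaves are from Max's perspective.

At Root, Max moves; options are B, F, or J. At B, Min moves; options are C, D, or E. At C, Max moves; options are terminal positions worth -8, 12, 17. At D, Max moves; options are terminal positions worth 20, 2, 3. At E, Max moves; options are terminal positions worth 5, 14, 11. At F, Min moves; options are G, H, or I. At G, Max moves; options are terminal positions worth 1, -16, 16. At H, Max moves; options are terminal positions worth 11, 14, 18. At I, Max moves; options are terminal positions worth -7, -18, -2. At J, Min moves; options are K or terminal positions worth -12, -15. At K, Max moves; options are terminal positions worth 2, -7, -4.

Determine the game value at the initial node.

C (Max): max(-8, 12, 17) = 17
D (Max): max(20, 2, 3) = 20
E (Max): max(5, 14, 11) = 14
B (Min): min(17, 20, 14) = 14
G (Max): max(1, -16, 16) = 16
H (Max): max(11, 14, 18) = 18
I (Max): max(-7, -18, -2) = -2
F (Min): min(16, 18, -2) = -2
K (Max): max(2, -7, -4) = 2
J (Min): min(2, -12, -15) = -15
Root (Max): max(14, -2, -15) = 14

14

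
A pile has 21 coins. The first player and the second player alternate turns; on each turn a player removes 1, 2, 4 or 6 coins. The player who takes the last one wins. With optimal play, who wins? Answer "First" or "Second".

i:   0  1  2  3  4  5  6  7  8  9 10 11 12 13 14 15 16 17 18 19 20 21
     L  W  W  L  W  W  W  W  L  W  W  L  W  W  W  W  L  W  W  L  W  W
Position 21 is W, so the first player wins.

First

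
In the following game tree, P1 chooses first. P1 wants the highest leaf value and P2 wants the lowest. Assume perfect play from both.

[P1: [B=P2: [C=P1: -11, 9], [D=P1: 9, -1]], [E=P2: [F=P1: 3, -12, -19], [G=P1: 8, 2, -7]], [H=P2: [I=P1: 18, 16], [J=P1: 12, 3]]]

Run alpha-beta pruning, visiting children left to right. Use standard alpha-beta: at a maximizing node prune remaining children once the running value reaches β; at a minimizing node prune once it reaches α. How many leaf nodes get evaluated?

10

C [α=-∞,β=+∞]: v=9
D [α=-∞,β=9]: v=9 after child 1 ≥ β → β-cutoff, skip 1
B [α=-∞,β=+∞]: v=9
F [α=9,β=+∞]: v=3
E [α=9,β=+∞]: v=3 after child 1 ≤ α → α-cutoff, skip 1
I [α=9,β=+∞]: v=18
J [α=9,β=18]: v=12
H [α=9,β=+∞]: v=12
Root [α=-∞,β=+∞]: v=12
Leaves evaluated: 10 of 14.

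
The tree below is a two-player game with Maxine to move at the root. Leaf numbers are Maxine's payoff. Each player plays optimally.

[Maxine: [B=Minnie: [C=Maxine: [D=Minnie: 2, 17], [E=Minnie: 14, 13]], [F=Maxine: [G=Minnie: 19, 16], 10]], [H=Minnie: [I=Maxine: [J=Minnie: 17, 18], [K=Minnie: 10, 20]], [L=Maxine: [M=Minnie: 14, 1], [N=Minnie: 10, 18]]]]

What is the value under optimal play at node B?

D: min(2, 17) = 2
E: min(14, 13) = 13
C: max(2, 13) = 13
G: min(19, 16) = 16
F: max(16, 10) = 16
B: min(13, 16) = 13

13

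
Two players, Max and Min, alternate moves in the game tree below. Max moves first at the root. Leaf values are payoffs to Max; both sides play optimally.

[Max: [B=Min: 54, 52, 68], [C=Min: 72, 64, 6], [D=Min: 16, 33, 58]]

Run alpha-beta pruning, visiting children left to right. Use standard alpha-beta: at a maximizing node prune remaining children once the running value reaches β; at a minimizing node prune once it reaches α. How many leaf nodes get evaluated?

7

B [α=-∞,β=+∞]: v=52
C [α=52,β=+∞]: v=6
D [α=52,β=+∞]: v=16 after child 1 ≤ α → α-cutoff, skip 2
Root [α=-∞,β=+∞]: v=52
Leaves evaluated: 7 of 9.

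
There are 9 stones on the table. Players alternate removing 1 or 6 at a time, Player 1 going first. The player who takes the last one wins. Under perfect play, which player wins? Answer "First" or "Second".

Second

W/L table (W = player to move can force a win):
i:   0  1  2  3  4  5  6  7  8  9
     L  W  L  W  L  W  W  L  W  L
Position 9 is L, so the second player wins.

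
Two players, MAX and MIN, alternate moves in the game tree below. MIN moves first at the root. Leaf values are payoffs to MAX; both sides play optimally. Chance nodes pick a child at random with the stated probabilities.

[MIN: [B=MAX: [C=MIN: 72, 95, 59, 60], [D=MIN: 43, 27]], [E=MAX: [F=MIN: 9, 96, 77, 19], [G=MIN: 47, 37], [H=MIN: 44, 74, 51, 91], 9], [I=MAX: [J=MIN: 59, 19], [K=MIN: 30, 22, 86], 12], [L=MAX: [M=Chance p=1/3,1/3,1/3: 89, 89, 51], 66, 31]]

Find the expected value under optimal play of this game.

C (MIN): min(72, 95, 59, 60) = 59
D (MIN): min(43, 27) = 27
B (MAX): max(59, 27) = 59
F (MIN): min(9, 96, 77, 19) = 9
G (MIN): min(47, 37) = 37
H (MIN): min(44, 74, 51, 91) = 44
E (MAX): max(9, 37, 44, 9) = 44
J (MIN): min(59, 19) = 19
K (MIN): min(30, 22, 86) = 22
I (MAX): max(19, 22, 12) = 22
M (Chance): 1/3·89 + 1/3·89 + 1/3·51 = 76.33
L (MAX): max(76.33, 66, 31) = 76.33
Root (MIN): min(59, 44, 22, 76.33) = 22

22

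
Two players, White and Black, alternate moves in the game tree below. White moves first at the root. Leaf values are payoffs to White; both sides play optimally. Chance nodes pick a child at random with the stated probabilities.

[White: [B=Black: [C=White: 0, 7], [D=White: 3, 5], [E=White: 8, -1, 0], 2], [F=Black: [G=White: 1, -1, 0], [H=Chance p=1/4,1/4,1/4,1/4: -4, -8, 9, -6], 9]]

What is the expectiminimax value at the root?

2

C (White): max(0, 7) = 7
D (White): max(3, 5) = 5
E (White): max(8, -1, 0) = 8
B (Black): min(7, 5, 8, 2) = 2
G (White): max(1, -1, 0) = 1
H (Chance): 1/4·-4 + 1/4·-8 + 1/4·9 + 1/4·-6 = -2.25
F (Black): min(1, -2.25, 9) = -2.25
Root (White): max(2, -2.25) = 2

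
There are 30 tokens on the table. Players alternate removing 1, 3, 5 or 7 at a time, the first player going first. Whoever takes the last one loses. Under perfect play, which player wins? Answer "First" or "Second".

First

i:   0  1  2  3  4  5  6  7  8  9 10 11 12 13 14 15 16 17 18 19 20 21 22 23 24 25 26 27 28 29 30
     W  L  W  L  W  L  W  L  W  L  W  L  W  L  W  L  W  L  W  L  W  L  W  L  W  L  W  L  W  L  W
Position 30 is W, so the first player wins.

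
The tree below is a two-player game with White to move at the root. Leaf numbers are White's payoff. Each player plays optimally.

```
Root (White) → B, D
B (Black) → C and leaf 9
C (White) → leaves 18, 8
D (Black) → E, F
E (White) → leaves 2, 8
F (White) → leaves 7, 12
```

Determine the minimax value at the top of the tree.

C (White): max(18, 8) = 18
B (Black): min(18, 9) = 9
E (White): max(2, 8) = 8
F (White): max(7, 12) = 12
D (Black): min(8, 12) = 8
Root (White): max(9, 8) = 9

9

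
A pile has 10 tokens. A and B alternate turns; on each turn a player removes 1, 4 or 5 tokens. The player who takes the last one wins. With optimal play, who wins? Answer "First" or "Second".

Second

Compute winning (W) and losing (L) positions by backward induction:
i:   0  1  2  3  4  5  6  7  8  9 10
     L  W  L  W  W  W  W  W  L  W  L
Position 10 is L, so the second player wins.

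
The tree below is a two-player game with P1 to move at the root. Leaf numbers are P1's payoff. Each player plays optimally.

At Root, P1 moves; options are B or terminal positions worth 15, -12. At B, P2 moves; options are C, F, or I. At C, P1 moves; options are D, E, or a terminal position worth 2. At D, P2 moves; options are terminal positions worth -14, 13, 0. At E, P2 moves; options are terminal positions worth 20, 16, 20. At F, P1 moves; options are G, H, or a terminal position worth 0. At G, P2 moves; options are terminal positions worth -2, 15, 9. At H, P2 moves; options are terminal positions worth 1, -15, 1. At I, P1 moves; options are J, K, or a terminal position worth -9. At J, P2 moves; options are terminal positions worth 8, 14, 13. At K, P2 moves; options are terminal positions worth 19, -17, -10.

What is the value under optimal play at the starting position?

D (P2): min(-14, 13, 0) = -14
E (P2): min(20, 16, 20) = 16
C (P1): max(-14, 16, 2) = 16
G (P2): min(-2, 15, 9) = -2
H (P2): min(1, -15, 1) = -15
F (P1): max(-2, -15, 0) = 0
J (P2): min(8, 14, 13) = 8
K (P2): min(19, -17, -10) = -17
I (P1): max(8, -17, -9) = 8
B (P2): min(16, 0, 8) = 0
Root (P1): max(0, 15, -12) = 15

15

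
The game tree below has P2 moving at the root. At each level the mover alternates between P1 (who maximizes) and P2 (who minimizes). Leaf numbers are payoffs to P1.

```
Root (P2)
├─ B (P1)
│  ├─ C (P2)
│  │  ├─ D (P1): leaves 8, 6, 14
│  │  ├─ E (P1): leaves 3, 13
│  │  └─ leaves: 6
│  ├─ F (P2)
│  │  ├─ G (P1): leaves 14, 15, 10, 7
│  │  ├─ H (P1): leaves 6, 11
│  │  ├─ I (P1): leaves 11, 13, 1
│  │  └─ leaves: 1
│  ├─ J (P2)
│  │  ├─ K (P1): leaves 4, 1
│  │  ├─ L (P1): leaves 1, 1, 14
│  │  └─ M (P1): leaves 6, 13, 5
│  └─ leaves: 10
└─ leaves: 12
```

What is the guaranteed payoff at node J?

K: max(4, 1) = 4
L: max(1, 1, 14) = 14
M: max(6, 13, 5) = 13
J: min(4, 14, 13) = 4

4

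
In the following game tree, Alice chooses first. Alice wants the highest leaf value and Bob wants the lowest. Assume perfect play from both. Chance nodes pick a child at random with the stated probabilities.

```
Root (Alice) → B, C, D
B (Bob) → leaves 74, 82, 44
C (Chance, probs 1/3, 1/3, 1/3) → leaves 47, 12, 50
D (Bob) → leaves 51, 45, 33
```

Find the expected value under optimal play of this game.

44

B (Bob): min(74, 82, 44) = 44
C (Chance): 1/3·47 + 1/3·12 + 1/3·50 = 36.33
D (Bob): min(51, 45, 33) = 33
Root (Alice): max(44, 36.33, 33) = 44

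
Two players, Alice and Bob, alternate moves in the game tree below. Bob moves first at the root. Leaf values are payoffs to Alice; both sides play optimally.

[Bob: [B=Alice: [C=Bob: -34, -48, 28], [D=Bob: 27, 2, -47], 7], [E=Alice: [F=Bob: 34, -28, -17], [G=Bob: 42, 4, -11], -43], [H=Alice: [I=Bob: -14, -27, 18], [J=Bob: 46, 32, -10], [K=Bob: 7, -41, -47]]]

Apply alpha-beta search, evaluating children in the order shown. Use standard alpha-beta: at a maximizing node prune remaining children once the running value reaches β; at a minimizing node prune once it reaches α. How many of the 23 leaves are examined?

C [α=-∞,β=+∞]: v=-48
D [α=-48,β=+∞]: v=-47
B [α=-∞,β=+∞]: v=7
F [α=-∞,β=7]: v=-28
G [α=-28,β=7]: v=-11
E [α=-∞,β=7]: v=-11
I [α=-∞,β=-11]: v=-27
J [α=-27,β=-11]: v=-10
H [α=-∞,β=-11]: v=-10 after child 2 ≥ β → β-cutoff, skip 1
Root [α=-∞,β=+∞]: v=-11
Leaves evaluated: 20 of 23.

20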